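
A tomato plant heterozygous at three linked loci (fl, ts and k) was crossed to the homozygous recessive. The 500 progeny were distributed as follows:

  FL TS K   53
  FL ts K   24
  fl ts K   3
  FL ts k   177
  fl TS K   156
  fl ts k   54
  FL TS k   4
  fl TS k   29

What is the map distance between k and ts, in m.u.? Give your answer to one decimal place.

The two most frequent reciprocal classes, fl TS K and FL ts k, are the parental types, so the F1 was fl TS K / FL ts k.
The two rarest classes, fl ts K and FL TS k, are the double crossovers. Comparing them with the parentals, only the ts allele has switched, so ts is the middle locus and the order is k – ts – fl.
Crossovers in the k–ts interval produce the single-crossover classes fl TS k and FL ts K (29 + 24 = 53) plus the double crossovers (7).
RF(k–ts) = (53 + 7) / 500 = 60/500 = 0.1200 → 12.0 m.u.

12.0 m.u.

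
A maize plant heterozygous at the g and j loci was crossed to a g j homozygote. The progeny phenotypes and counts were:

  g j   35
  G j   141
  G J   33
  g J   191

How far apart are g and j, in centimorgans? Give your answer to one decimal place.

17.0 centimorgans

The two most frequent classes, G j (141) and g J (191), are the parental types, so the F1 was G j / g J.
The recombinant classes are G J and g j: 33 + 35 = 68.
Recombination frequency = 68/400 = 0.1700 ≈ 17.0%, i.e. 17.0 centimorgans.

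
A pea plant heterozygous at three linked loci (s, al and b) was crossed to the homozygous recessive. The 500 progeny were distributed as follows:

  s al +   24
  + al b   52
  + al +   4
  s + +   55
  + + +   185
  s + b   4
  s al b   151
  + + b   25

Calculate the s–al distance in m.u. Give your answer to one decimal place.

23.0 m.u.

The two most frequent reciprocal classes, s al b and + + +, are the parental types, so the F1 was s al b / + + +.
The two rarest classes, s + b and + al +, are the double crossovers. Comparing them with the parentals, only the al allele has switched, so al is the middle locus and the order is b – al – s.
Crossovers in the al–s interval produce the single-crossover classes + al b and s + + (52 + 55 = 107) plus the double crossovers (8).
RF(al–s) = (107 + 8) / 500 = 115/500 = 0.2300 → 23.0 m.u.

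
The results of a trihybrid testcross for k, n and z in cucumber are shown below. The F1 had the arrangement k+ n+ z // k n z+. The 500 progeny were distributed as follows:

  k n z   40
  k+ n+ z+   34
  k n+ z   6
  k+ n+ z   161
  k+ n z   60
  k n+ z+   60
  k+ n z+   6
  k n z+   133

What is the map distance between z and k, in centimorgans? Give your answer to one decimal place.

17.2 centimorgans

The two rarest classes, k n+ z and k+ n z+, are the double crossovers. Comparing them with the parentals, only the k allele has switched, so k is the middle locus and the order is z – k – n.
Crossovers in the z–k interval produce the single-crossover classes k+ n+ z+ and k n z (34 + 40 = 74) plus the double crossovers (12).
RF(z–k) = (74 + 12) / 500 = 86/500 = 0.1720 → 17.2 centimorgans.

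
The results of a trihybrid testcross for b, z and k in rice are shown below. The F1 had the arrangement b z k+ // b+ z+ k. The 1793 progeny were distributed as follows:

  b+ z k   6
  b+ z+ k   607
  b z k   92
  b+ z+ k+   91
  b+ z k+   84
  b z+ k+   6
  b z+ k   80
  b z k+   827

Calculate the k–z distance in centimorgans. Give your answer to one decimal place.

The two rarest classes, b z+ k+ and b+ z k, are the double crossovers. Comparing them with the parentals, only the z allele has switched, so z is the middle locus and the order is k – z – b.
Crossovers in the k–z interval produce the single-crossover classes b z k and b+ z+ k+ (92 + 91 = 183) plus the double crossovers (12).
RF(k–z) = (183 + 12) / 1793 = 195/1793 = 0.1088 → 10.9 centimorgans.

10.9 centimorgans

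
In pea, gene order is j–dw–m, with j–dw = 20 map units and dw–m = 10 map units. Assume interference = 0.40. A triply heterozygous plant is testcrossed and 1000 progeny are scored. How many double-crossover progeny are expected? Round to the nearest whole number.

12

Map distances give recombination frequencies of 0.200 and 0.100 for the two intervals.
With interference 0.40 (so coincidence = 0.60), expected double-crossover frequency = 0.200 × 0.100 × 0.60 = 0.01200.
Expected number = 0.01200 × 1000 = 12.00 ≈ 12.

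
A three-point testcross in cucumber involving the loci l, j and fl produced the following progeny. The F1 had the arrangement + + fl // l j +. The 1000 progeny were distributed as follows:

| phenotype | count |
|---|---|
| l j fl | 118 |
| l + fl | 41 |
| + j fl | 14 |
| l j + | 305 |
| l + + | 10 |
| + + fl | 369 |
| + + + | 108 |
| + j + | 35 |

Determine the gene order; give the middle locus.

The two rarest classes, + j fl and l + +, are the double crossovers. Comparing them with the parentals, only the j allele has switched, so j is the middle locus and the order is fl – j – l.

j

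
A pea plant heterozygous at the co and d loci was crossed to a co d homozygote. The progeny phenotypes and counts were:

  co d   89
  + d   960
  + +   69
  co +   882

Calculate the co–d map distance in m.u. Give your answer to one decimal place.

The two most frequent classes, + d (960) and co + (882), are the parental types, so the F1 was + d / co +.
The recombinant classes are + + and co d: 69 + 89 = 158.
Recombination frequency = 158/2000 = 0.0790 ≈ 7.9%, i.e. 7.9 m.u.

7.9 m.u.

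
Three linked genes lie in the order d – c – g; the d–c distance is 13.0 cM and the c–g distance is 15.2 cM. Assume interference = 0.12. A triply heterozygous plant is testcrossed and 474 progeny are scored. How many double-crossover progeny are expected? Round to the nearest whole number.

Map distances give recombination frequencies of 0.130 and 0.152 for the two intervals.
With interference 0.12 (so coincidence = 0.88), expected double-crossover frequency = 0.130 × 0.152 × 0.88 = 0.01739.
Expected number = 0.01739 × 474 = 8.24 ≈ 8.

8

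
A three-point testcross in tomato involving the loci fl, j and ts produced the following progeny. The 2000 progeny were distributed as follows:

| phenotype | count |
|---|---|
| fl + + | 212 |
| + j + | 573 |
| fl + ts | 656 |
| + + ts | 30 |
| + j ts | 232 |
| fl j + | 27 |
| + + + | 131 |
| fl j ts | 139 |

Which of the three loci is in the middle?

fl

The two most frequent reciprocal classes, + j + and fl + ts, are the parental types, so the F1 was + j + / fl + ts.
The two rarest classes, fl j + and + + ts, are the double crossovers. Comparing them with the parentals, only the fl allele has switched, so fl is the middle locus and the order is j – fl – ts.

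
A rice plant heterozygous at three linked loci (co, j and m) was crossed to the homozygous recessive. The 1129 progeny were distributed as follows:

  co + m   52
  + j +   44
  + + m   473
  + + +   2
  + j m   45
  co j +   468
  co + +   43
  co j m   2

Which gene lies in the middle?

m

The two most frequent reciprocal classes, co j + and + + m, are the parental types, so the F1 was co j + / + + m.
The two rarest classes, co j m and + + +, are the double crossovers. Comparing them with the parentals, only the m allele has switched, so m is the middle locus and the order is j – m – co.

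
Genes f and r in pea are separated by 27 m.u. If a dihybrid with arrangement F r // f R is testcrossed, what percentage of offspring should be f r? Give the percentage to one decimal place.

13.5%

A map distance of 27 m.u. corresponds to a recombination frequency of 0.270.
The F1 is F r / f R, so f r is a recombinant gamete class with expected frequency r/2 = 0.270/2 = 0.1350.
That is 0.1350 = 13.5% of the progeny.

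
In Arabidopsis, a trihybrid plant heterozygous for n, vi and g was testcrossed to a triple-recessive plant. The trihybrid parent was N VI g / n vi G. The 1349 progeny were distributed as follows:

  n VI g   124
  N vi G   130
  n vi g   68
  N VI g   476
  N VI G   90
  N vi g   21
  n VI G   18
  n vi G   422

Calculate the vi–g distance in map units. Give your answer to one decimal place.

14.6 map units

The two rarest classes, N vi g and n VI G, are the double crossovers. Comparing them with the parentals, only the vi allele has switched, so vi is the middle locus and the order is g – vi – n.
Crossovers in the g–vi interval produce the single-crossover classes N VI G and n vi g (90 + 68 = 158) plus the double crossovers (39).
RF(g–vi) = (158 + 39) / 1349 = 197/1349 = 0.1460 → 14.6 map units.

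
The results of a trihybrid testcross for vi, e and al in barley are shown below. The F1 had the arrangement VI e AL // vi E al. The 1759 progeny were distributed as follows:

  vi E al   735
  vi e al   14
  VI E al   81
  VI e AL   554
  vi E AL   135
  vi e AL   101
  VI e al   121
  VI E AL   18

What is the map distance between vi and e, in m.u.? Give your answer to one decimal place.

12.2 m.u.

The two rarest classes, VI E AL and vi e al, are the double crossovers. Comparing them with the parentals, only the e allele has switched, so e is the middle locus and the order is vi – e – al.
Crossovers in the vi–e interval produce the single-crossover classes vi e AL and VI E al (101 + 81 = 182) plus the double crossovers (32).
RF(vi–e) = (182 + 32) / 1759 = 214/1759 = 0.1217 → 12.2 m.u.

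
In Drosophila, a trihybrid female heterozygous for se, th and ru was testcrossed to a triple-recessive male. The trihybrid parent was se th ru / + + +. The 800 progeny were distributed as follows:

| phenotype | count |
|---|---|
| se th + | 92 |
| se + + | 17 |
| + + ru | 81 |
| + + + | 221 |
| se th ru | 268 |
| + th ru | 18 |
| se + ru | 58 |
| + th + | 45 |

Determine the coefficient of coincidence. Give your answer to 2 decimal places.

The two rarest classes, + th ru and se + +, are the double crossovers. Comparing them with the parentals, only the se allele has switched, so se is the middle locus and the order is th – se – ru.
th–se: (103 + 35)/800 = 0.1725; se–ru: (173 + 35)/800 = 0.2600.
Expected DCO frequency = 0.1725 × 0.2600 ≈ 0.04485; observed = 35/800 ≈ 0.04375.
Coefficient of coincidence = 0.04375/0.04485 ≈ 0.98.

0.98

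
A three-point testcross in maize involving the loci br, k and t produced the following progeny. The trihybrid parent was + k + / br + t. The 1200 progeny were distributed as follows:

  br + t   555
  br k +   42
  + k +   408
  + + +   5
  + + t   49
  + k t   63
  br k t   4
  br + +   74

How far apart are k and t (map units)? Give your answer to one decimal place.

12.2 map units

The two rarest classes, + + + and br k t, are the double crossovers. Comparing them with the parentals, only the k allele has switched, so k is the middle locus and the order is t – k – br.
Crossovers in the t–k interval produce the single-crossover classes + k t and br + + (63 + 74 = 137) plus the double crossovers (9).
RF(t–k) = (137 + 9) / 1200 = 146/1200 = 0.1217 → 12.2 map units.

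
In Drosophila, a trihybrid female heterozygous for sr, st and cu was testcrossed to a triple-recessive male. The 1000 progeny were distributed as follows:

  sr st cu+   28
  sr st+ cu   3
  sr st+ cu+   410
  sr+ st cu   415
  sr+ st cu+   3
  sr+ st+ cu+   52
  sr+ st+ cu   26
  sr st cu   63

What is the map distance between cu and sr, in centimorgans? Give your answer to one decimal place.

12.1 centimorgans

The two most frequent reciprocal classes, sr st+ cu+ and sr+ st cu, are the parental types, so the F1 was sr st+ cu+ / sr+ st cu.
The two rarest classes, sr st+ cu and sr+ st cu+, are the double crossovers. Comparing them with the parentals, only the cu allele has switched, so cu is the middle locus and the order is st – cu – sr.
Crossovers in the cu–sr interval produce the single-crossover classes sr+ st+ cu+ and sr st cu (52 + 63 = 115) plus the double crossovers (6).
RF(cu–sr) = (115 + 6) / 1000 = 121/1000 = 0.1210 → 12.1 centimorgans.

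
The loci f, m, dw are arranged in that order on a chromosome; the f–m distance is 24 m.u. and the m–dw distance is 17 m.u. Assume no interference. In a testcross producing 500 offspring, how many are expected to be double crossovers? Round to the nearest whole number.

Map distances give recombination frequencies of 0.240 and 0.170 for the two intervals.
With no interference, expected double-crossover frequency = 0.240 × 0.170 = 0.04080.
Expected number = 0.04080 × 500 = 20.40 ≈ 20.

20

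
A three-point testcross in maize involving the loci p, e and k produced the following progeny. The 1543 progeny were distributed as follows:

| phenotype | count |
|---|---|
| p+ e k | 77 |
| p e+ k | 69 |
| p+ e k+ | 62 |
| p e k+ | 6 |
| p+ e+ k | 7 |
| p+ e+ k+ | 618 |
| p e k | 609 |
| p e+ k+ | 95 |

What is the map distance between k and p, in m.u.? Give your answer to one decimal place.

12.0 m.u.

The two most frequent reciprocal classes, p e k and p+ e+ k+, are the parental types, so the F1 was p e k / p+ e+ k+.
The two rarest classes, p e k+ and p+ e+ k, are the double crossovers. Comparing them with the parentals, only the k allele has switched, so k is the middle locus and the order is p – k – e.
Crossovers in the p–k interval produce the single-crossover classes p+ e k and p e+ k+ (77 + 95 = 172) plus the double crossovers (13).
RF(p–k) = (172 + 13) / 1543 = 185/1543 = 0.1199 → 12.0 m.u.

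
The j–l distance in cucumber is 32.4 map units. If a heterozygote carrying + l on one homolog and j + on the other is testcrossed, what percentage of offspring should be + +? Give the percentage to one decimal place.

A map distance of 32.4 map units corresponds to a recombination frequency of 0.324.
The F1 is + l / j +, so + + is a recombinant gamete class with expected frequency r/2 = 0.324/2 = 0.1620.
That is 0.1620 = 16.2% of the progeny.

16.2%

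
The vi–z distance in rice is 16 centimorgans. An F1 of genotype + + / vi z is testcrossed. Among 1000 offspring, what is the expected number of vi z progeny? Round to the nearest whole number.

A map distance of 16 centimorgans corresponds to a recombination frequency of 0.160.
The F1 is + + / vi z, so vi z is a parental gamete class with expected frequency (1 − r)/2 = 0.840/2 = 0.4200.
Expected number = 0.4200 × 1000 = 420.00 ≈ 420.

420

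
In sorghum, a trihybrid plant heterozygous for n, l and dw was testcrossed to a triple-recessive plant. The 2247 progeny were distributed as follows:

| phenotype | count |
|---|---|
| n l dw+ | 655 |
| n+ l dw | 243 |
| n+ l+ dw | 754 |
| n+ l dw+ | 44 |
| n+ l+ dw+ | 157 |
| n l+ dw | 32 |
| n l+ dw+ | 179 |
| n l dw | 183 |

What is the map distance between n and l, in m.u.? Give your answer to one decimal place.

22.2 m.u.

The two most frequent reciprocal classes, n+ l+ dw and n l dw+, are the parental types, so the F1 was n+ l+ dw / n l dw+.
The two rarest classes, n l+ dw and n+ l dw+, are the double crossovers. Comparing them with the parentals, only the n allele has switched, so n is the middle locus and the order is dw – n – l.
Crossovers in the n–l interval produce the single-crossover classes n+ l dw and n l+ dw+ (243 + 179 = 422) plus the double crossovers (76).
RF(n–l) = (422 + 76) / 2247 = 498/2247 = 0.2216 → 22.2 m.u.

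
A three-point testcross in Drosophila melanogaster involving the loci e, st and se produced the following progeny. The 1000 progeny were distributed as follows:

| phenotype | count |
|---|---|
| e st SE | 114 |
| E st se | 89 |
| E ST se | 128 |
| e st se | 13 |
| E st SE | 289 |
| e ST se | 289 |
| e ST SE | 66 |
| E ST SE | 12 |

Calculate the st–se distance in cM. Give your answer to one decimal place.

The two most frequent reciprocal classes, E st SE and e ST se, are the parental types, so the F1 was E st SE / e ST se.
The two rarest classes, E ST SE and e st se, are the double crossovers. Comparing them with the parentals, only the st allele has switched, so st is the middle locus and the order is se – st – e.
Crossovers in the se–st interval produce the single-crossover classes E st se and e ST SE (89 + 66 = 155) plus the double crossovers (25).
RF(se–st) = (155 + 25) / 1000 = 180/1000 = 0.1800 → 18.0 cM.

18.0 cM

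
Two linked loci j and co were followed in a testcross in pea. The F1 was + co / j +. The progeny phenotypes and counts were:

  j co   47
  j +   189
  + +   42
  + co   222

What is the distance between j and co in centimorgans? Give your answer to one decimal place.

The recombinant classes are + + and j co: 42 + 47 = 89.
Recombination frequency = 89/500 = 0.1780 ≈ 17.8%, i.e. 17.8 centimorgans.

17.8 centimorgans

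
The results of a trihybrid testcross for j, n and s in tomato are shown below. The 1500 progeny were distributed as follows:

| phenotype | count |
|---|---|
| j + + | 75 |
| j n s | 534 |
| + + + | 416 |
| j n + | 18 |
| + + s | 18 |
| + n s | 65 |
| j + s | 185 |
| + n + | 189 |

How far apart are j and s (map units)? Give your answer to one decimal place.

The two most frequent reciprocal classes, + + + and j n s, are the parental types, so the F1 was + + + / j n s.
The two rarest classes, + + s and j n +, are the double crossovers. Comparing them with the parentals, only the s allele has switched, so s is the middle locus and the order is j – s – n.
Crossovers in the j–s interval produce the single-crossover classes j + + and + n s (75 + 65 = 140) plus the double crossovers (36).
RF(j–s) = (140 + 36) / 1500 = 176/1500 = 0.1173 → 11.7 map units.

11.7 map units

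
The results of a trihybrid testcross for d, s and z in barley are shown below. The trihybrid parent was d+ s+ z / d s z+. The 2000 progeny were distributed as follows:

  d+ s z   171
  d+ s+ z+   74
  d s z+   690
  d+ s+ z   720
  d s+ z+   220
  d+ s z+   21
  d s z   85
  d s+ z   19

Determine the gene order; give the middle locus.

d

The two rarest classes, d s+ z and d+ s z+, are the double crossovers. Comparing them with the parentals, only the d allele has switched, so d is the middle locus and the order is z – d – s.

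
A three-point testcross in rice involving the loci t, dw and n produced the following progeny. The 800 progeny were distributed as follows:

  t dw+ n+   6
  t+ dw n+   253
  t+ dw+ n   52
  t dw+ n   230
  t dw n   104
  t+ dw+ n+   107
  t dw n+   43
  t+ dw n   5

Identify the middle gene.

n

The two most frequent reciprocal classes, t+ dw n+ and t dw+ n, are the parental types, so the F1 was t+ dw n+ / t dw+ n.
The two rarest classes, t+ dw n and t dw+ n+, are the double crossovers. Comparing them with the parentals, only the n allele has switched, so n is the middle locus and the order is t – n – dw.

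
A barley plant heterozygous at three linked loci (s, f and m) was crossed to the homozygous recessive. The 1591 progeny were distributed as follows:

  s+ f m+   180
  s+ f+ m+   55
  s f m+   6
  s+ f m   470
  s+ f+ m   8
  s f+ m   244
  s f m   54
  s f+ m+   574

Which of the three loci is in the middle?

f

The two most frequent reciprocal classes, s+ f m and s f+ m+, are the parental types, so the F1 was s+ f m / s f+ m+.
The two rarest classes, s+ f+ m and s f m+, are the double crossovers. Comparing them with the parentals, only the f allele has switched, so f is the middle locus and the order is s – f – m.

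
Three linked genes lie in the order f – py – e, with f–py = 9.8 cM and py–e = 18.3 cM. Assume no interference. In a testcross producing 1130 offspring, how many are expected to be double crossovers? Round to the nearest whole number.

20

Map distances give recombination frequencies of 0.098 and 0.183 for the two intervals.
With no interference, expected double-crossover frequency = 0.098 × 0.183 = 0.01793.
Expected number = 0.01793 × 1130 = 20.27 ≈ 20.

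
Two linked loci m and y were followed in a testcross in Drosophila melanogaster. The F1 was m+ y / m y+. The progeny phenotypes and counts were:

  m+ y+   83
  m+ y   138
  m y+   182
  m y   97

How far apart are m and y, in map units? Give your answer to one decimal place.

The recombinant classes are m+ y+ and m y: 83 + 97 = 180.
Recombination frequency = 180/500 = 0.3600 ≈ 36.0%, i.e. 36.0 map units.

36.0 map units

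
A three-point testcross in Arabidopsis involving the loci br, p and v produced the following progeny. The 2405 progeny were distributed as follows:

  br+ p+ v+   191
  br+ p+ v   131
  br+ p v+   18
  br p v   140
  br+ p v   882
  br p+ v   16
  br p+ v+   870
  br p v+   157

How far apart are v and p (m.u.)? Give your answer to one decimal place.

13.4 m.u.

The two most frequent reciprocal classes, br+ p v and br p+ v+, are the parental types, so the F1 was br+ p v / br p+ v+.
The two rarest classes, br+ p v+ and br p+ v, are the double crossovers. Comparing them with the parentals, only the v allele has switched, so v is the middle locus and the order is br – v – p.
Crossovers in the v–p interval produce the single-crossover classes br+ p+ v and br p v+ (131 + 157 = 288) plus the double crossovers (34).
RF(v–p) = (288 + 34) / 2405 = 322/2405 = 0.1339 → 13.4 m.u.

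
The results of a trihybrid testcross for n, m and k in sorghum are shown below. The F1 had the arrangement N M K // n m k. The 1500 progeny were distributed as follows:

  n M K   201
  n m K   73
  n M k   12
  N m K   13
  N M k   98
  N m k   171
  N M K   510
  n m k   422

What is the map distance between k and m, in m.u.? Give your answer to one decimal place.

13.1 m.u.

The two rarest classes, N m K and n M k, are the double crossovers. Comparing them with the parentals, only the m allele has switched, so m is the middle locus and the order is n – m – k.
Crossovers in the m–k interval produce the single-crossover classes N M k and n m K (98 + 73 = 171) plus the double crossovers (25).
RF(m–k) = (171 + 25) / 1500 = 196/1500 = 0.1307 → 13.1 m.u.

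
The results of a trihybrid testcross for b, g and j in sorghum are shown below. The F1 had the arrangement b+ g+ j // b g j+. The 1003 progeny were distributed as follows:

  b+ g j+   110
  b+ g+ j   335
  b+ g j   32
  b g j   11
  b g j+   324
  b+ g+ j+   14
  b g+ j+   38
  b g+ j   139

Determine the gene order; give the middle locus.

The two rarest classes, b+ g+ j+ and b g j, are the double crossovers. Comparing them with the parentals, only the j allele has switched, so j is the middle locus and the order is b – j – g.

j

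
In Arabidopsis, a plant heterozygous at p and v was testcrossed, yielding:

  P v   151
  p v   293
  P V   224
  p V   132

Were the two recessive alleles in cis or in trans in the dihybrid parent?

The two most frequent classes are P V (224) and p v (293); these are the parental (non-recombinant) types.
So the F1 carried P V on one chromosome and p v on the other — the recessive alleles are on the same chromosome (cis / coupling).

cis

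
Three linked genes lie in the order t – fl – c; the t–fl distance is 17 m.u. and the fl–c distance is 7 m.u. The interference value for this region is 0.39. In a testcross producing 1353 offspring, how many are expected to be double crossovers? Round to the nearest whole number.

Map distances give recombination frequencies of 0.170 and 0.070 for the two intervals.
With interference 0.39 (so coincidence = 0.61), expected double-crossover frequency = 0.170 × 0.070 × 0.61 = 0.00726.
Expected number = 0.00726 × 1353 = 9.82 ≈ 10.

10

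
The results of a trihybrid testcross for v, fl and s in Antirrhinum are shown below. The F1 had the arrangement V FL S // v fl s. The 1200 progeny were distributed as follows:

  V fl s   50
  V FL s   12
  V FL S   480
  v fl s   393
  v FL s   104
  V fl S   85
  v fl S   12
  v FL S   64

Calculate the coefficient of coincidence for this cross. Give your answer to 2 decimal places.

0.98

The two rarest classes, V FL s and v fl S, are the double crossovers. Comparing them with the parentals, only the s allele has switched, so s is the middle locus and the order is fl – s – v.
fl–s: (189 + 24)/1200 = 0.1775; s–v: (114 + 24)/1200 = 0.1150.
Expected DCO frequency = 0.1775 × 0.1150 ≈ 0.02041; observed = 24/1200 ≈ 0.02000.
Coefficient of coincidence = 0.02000/0.02041 ≈ 0.98.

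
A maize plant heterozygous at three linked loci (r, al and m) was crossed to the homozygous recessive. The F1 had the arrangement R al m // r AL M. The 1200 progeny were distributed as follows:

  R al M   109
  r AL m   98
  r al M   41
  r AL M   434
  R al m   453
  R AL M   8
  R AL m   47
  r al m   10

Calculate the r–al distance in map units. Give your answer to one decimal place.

8.8 map units

The two rarest classes, r al m and R AL M, are the double crossovers. Comparing them with the parentals, only the r allele has switched, so r is the middle locus and the order is al – r – m.
Crossovers in the al–r interval produce the single-crossover classes R AL m and r al M (47 + 41 = 88) plus the double crossovers (18).
RF(al–r) = (88 + 18) / 1200 = 106/1200 = 0.0883 → 8.8 map units.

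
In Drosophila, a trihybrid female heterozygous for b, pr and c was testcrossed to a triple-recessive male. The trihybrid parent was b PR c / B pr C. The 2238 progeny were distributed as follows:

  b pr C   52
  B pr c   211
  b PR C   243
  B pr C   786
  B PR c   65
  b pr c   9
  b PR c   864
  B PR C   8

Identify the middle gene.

The two rarest classes, b pr c and B PR C, are the double crossovers. Comparing them with the parentals, only the pr allele has switched, so pr is the middle locus and the order is b – pr – c.

pr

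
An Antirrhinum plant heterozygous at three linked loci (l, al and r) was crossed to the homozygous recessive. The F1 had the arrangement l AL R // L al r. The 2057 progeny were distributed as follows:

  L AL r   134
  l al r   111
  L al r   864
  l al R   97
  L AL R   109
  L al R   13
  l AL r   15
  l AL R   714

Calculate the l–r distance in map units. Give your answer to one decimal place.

12.1 map units

The two rarest classes, l AL r and L al R, are the double crossovers. Comparing them with the parentals, only the r allele has switched, so r is the middle locus and the order is al – r – l.
Crossovers in the r–l interval produce the single-crossover classes L AL R and l al r (109 + 111 = 220) plus the double crossovers (28).
RF(r–l) = (220 + 28) / 2057 = 248/2057 = 0.1206 → 12.1 map units.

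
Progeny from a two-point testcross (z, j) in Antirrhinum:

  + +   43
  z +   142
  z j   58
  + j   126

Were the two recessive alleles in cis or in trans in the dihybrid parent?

trans

The two most frequent classes are + j (126) and z + (142); these are the parental (non-recombinant) types.
So the F1 carried + j on one chromosome and z + on the other — the recessive alleles are on opposite chromosomes (trans / repulsion).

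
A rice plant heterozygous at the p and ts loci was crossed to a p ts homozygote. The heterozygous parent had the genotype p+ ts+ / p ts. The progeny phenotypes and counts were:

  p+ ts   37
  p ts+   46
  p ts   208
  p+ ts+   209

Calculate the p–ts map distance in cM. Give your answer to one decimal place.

The recombinant classes are p+ ts and p ts+: 37 + 46 = 83.
Recombination frequency = 83/500 = 0.1660 ≈ 16.6%, i.e. 16.6 cM.

16.6 cM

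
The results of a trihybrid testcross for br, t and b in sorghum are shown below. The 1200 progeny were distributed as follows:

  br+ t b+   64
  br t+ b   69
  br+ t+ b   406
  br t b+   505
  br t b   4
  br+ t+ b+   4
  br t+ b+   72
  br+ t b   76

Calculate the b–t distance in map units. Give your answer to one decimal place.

13.0 map units

The two most frequent reciprocal classes, br+ t+ b and br t b+, are the parental types, so the F1 was br+ t+ b / br t b+.
The two rarest classes, br+ t+ b+ and br t b, are the double crossovers. Comparing them with the parentals, only the b allele has switched, so b is the middle locus and the order is br – b – t.
Crossovers in the b–t interval produce the single-crossover classes br+ t b and br t+ b+ (76 + 72 = 148) plus the double crossovers (8).
RF(b–t) = (148 + 8) / 1200 = 156/1200 = 0.1300 → 13.0 map units.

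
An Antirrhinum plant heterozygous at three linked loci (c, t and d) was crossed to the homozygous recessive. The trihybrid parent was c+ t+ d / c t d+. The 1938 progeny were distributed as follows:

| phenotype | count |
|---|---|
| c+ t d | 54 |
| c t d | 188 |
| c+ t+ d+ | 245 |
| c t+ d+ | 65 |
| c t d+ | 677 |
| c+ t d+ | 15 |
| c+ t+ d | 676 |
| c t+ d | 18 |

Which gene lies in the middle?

c

The two rarest classes, c t+ d and c+ t d+, are the double crossovers. Comparing them with the parentals, only the c allele has switched, so c is the middle locus and the order is t – c – d.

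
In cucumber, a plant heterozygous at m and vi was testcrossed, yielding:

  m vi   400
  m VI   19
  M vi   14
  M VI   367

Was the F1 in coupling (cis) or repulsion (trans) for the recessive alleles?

The two most frequent classes are M VI (367) and m vi (400); these are the parental (non-recombinant) types.
So the F1 carried M VI on one chromosome and m vi on the other — the recessive alleles are on the same chromosome (cis / coupling).

cis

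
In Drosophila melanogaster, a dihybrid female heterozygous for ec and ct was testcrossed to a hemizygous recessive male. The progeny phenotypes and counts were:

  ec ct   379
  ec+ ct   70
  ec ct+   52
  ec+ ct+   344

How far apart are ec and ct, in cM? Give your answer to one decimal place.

The two most frequent classes, ec+ ct+ (344) and ec ct (379), are the parental types, so the F1 was ec+ ct+ / ec ct.
The recombinant classes are ec+ ct and ec ct+: 70 + 52 = 122.
Recombination frequency = 122/845 = 0.1444 ≈ 14.4%, i.e. 14.4 cM.

14.4 cM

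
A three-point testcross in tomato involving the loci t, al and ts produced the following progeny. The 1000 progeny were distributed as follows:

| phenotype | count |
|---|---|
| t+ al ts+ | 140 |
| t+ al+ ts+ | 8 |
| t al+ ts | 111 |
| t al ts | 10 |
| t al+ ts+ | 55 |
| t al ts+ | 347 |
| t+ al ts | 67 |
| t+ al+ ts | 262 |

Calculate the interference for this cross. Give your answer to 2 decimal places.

The two most frequent reciprocal classes, t al ts+ and t+ al+ ts, are the parental types, so the F1 was t al ts+ / t+ al+ ts.
The two rarest classes, t al ts and t+ al+ ts+, are the double crossovers. Comparing them with the parentals, only the ts allele has switched, so ts is the middle locus and the order is al – ts – t.
al–ts: (122 + 18)/1000 = 0.1400; ts–t: (251 + 18)/1000 = 0.2690.
Expected DCO frequency = 0.1400 × 0.2690 ≈ 0.03766; observed = 18/1000 ≈ 0.01800.
Coefficient of coincidence = 0.01800/0.03766 ≈ 0.48; interference = 1 − 0.48 = 0.52.

0.52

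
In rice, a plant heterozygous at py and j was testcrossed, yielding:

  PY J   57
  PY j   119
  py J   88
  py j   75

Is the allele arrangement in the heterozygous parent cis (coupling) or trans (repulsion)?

trans

The two most frequent classes are PY j (119) and py J (88); these are the parental (non-recombinant) types.
So the F1 carried PY j on one chromosome and py J on the other — the recessive alleles are on opposite chromosomes (trans / repulsion).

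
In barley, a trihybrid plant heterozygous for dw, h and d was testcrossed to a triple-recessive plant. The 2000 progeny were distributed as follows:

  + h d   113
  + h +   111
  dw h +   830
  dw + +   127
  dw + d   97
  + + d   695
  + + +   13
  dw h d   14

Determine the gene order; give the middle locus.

d

The two most frequent reciprocal classes, + + d and dw h +, are the parental types, so the F1 was + + d / dw h +.
The two rarest classes, + + + and dw h d, are the double crossovers. Comparing them with the parentals, only the d allele has switched, so d is the middle locus and the order is dw – d – h.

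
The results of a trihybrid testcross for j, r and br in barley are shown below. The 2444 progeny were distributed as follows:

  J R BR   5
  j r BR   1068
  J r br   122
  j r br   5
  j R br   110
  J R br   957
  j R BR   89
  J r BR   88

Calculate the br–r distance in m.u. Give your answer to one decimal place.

The two most frequent reciprocal classes, j r BR and J R br, are the parental types, so the F1 was j r BR / J R br.
The two rarest classes, j r br and J R BR, are the double crossovers. Comparing them with the parentals, only the br allele has switched, so br is the middle locus and the order is r – br – j.
Crossovers in the r–br interval produce the single-crossover classes j R BR and J r br (89 + 122 = 211) plus the double crossovers (10).
RF(r–br) = (211 + 10) / 2444 = 221/2444 = 0.0904 → 9.0 m.u.

9.0 m.u.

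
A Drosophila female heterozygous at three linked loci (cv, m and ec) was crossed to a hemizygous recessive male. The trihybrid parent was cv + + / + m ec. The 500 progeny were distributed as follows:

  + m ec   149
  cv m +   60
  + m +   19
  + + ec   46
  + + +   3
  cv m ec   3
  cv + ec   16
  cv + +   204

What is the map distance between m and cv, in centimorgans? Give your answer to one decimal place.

The two rarest classes, + + + and cv m ec, are the double crossovers. Comparing them with the parentals, only the cv allele has switched, so cv is the middle locus and the order is m – cv – ec.
Crossovers in the m–cv interval produce the single-crossover classes cv m + and + + ec (60 + 46 = 106) plus the double crossovers (6).
RF(m–cv) = (106 + 6) / 500 = 112/500 = 0.2240 → 22.4 centimorgans.

22.4 centimorgans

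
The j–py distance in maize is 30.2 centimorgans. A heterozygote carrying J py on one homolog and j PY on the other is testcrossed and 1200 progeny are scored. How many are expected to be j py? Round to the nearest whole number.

181

A map distance of 30.2 centimorgans corresponds to a recombination frequency of 0.302.
The F1 is J py / j PY, so j py is a recombinant gamete class with expected frequency r/2 = 0.302/2 = 0.1510.
Expected number = 0.1510 × 1200 = 181.20 ≈ 181.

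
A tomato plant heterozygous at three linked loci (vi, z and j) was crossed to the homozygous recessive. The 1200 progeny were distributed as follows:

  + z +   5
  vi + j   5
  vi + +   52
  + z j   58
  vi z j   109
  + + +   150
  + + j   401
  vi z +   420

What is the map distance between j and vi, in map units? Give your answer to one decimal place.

22.4 map units

The two most frequent reciprocal classes, vi z + and + + j, are the parental types, so the F1 was vi z + / + + j.
The two rarest classes, + z + and vi + j, are the double crossovers. Comparing them with the parentals, only the vi allele has switched, so vi is the middle locus and the order is z – vi – j.
Crossovers in the vi–j interval produce the single-crossover classes vi z j and + + + (109 + 150 = 259) plus the double crossovers (10).
RF(vi–j) = (259 + 10) / 1200 = 269/1200 = 0.2242 → 22.4 map units.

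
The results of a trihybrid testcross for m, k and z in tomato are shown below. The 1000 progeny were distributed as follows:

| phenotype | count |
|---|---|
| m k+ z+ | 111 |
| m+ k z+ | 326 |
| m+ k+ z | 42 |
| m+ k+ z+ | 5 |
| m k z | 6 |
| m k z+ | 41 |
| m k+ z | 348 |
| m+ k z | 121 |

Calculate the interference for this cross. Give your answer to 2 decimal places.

The two most frequent reciprocal classes, m+ k z+ and m k+ z, are the parental types, so the F1 was m+ k z+ / m k+ z.
The two rarest classes, m+ k+ z+ and m k z, are the double crossovers. Comparing them with the parentals, only the k allele has switched, so k is the middle locus and the order is m – k – z.
m–k: (83 + 11)/1000 = 0.0940; k–z: (232 + 11)/1000 = 0.2430.
Expected DCO frequency = 0.0940 × 0.2430 ≈ 0.02284; observed = 11/1000 ≈ 0.01100.
Coefficient of coincidence = 0.01100/0.02284 ≈ 0.48; interference = 1 − 0.48 = 0.52.

0.52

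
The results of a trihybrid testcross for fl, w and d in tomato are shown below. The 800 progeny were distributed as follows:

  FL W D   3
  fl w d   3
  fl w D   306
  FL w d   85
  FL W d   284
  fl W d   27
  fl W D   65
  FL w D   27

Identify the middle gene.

d

The two most frequent reciprocal classes, fl w D and FL W d, are the parental types, so the F1 was fl w D / FL W d.
The two rarest classes, fl w d and FL W D, are the double crossovers. Comparing them with the parentals, only the d allele has switched, so d is the middle locus and the order is w – d – fl.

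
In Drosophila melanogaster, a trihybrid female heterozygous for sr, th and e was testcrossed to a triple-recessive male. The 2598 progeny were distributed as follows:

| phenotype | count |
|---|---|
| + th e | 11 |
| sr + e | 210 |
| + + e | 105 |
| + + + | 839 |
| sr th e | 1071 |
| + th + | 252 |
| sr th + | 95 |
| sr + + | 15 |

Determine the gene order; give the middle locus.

sr

The two most frequent reciprocal classes, + + + and sr th e, are the parental types, so the F1 was + + + / sr th e.
The two rarest classes, sr + + and + th e, are the double crossovers. Comparing them with the parentals, only the sr allele has switched, so sr is the middle locus and the order is e – sr – th.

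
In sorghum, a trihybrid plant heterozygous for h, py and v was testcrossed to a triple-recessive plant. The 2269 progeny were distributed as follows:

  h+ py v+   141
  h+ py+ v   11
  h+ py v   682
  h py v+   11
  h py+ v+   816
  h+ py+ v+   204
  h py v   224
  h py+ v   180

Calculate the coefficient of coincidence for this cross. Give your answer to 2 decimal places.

The two most frequent reciprocal classes, h py+ v+ and h+ py v, are the parental types, so the F1 was h py+ v+ / h+ py v.
The two rarest classes, h py v+ and h+ py+ v, are the double crossovers. Comparing them with the parentals, only the py allele has switched, so py is the middle locus and the order is v – py – h.
v–py: (321 + 22)/2269 = 0.1512; py–h: (428 + 22)/2269 = 0.1983.
Expected DCO frequency = 0.1512 × 0.1983 ≈ 0.02998; observed = 22/2269 ≈ 0.00970.
Coefficient of coincidence = 0.00970/0.02998 ≈ 0.32.

0.32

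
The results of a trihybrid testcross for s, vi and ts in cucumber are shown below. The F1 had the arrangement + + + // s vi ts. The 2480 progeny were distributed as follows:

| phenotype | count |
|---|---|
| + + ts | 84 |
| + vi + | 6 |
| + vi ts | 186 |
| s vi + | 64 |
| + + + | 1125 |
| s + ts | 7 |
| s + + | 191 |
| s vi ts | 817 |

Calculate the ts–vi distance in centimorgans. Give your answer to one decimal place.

The two rarest classes, + vi + and s + ts, are the double crossovers. Comparing them with the parentals, only the vi allele has switched, so vi is the middle locus and the order is ts – vi – s.
Crossovers in the ts–vi interval produce the single-crossover classes + + ts and s vi + (84 + 64 = 148) plus the double crossovers (13).
RF(ts–vi) = (148 + 13) / 2480 = 161/2480 = 0.0649 → 6.5 centimorgans.

6.5 centimorgans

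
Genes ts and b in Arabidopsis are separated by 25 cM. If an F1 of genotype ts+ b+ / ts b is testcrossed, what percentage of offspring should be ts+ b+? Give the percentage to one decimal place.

A map distance of 25 cM corresponds to a recombination frequency of 0.250.
The F1 is ts+ b+ / ts b, so ts+ b+ is a parental gamete class with expected frequency (1 − r)/2 = 0.750/2 = 0.3750.
That is 0.3750 = 37.5% of the progeny.

37.5%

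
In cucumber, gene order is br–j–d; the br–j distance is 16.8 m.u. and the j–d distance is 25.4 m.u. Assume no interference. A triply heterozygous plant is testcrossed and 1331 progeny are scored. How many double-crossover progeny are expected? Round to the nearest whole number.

57

Map distances give recombination frequencies of 0.168 and 0.254 for the two intervals.
With no interference, expected double-crossover frequency = 0.168 × 0.254 = 0.04267.
Expected number = 0.04267 × 1331 = 56.80 ≈ 57.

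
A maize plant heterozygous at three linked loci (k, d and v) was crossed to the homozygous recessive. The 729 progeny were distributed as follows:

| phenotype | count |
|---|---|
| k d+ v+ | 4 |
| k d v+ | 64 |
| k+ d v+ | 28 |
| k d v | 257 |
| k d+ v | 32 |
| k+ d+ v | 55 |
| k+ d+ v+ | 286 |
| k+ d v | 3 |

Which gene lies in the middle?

The two most frequent reciprocal classes, k d v and k+ d+ v+, are the parental types, so the F1 was k d v / k+ d+ v+.
The two rarest classes, k+ d v and k d+ v+, are the double crossovers. Comparing them with the parentals, only the k allele has switched, so k is the middle locus and the order is v – k – d.

k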